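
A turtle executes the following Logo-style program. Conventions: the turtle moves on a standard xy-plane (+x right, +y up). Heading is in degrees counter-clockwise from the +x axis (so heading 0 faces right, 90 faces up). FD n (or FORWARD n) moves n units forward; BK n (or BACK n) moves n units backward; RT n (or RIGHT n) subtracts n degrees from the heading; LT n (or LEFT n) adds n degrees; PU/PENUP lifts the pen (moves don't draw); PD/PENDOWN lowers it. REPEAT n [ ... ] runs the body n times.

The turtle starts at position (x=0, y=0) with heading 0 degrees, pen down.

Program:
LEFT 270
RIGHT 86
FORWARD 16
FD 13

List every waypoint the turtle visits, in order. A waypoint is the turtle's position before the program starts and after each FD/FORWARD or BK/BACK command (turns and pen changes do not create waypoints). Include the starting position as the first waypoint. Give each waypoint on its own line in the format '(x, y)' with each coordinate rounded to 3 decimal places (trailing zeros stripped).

Answer: (0, 0)
(-15.961, -1.116)
(-28.929, -2.023)

Derivation:
Executing turtle program step by step:
Start: pos=(0,0), heading=0, pen down
LT 270: heading 0 -> 270
RT 86: heading 270 -> 184
FD 16: (0,0) -> (-15.961,-1.116) [heading=184, draw]
FD 13: (-15.961,-1.116) -> (-28.929,-2.023) [heading=184, draw]
Final: pos=(-28.929,-2.023), heading=184, 2 segment(s) drawn
Waypoints (3 total):
(0, 0)
(-15.961, -1.116)
(-28.929, -2.023)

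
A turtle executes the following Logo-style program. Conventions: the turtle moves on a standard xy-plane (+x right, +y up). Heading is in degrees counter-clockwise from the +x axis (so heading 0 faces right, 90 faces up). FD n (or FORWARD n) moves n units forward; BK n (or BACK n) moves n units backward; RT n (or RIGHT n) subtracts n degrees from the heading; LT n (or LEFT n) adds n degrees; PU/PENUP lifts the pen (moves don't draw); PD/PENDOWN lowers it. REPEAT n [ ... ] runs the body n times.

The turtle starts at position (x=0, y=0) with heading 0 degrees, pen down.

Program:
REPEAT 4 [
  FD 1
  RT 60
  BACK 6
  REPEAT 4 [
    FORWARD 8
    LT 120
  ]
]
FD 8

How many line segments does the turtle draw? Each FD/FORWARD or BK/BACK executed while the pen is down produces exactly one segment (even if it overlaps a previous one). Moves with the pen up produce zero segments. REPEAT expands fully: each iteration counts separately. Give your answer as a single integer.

Executing turtle program step by step:
Start: pos=(0,0), heading=0, pen down
REPEAT 4 [
  -- iteration 1/4 --
  FD 1: (0,0) -> (1,0) [heading=0, draw]
  RT 60: heading 0 -> 300
  BK 6: (1,0) -> (-2,5.196) [heading=300, draw]
  REPEAT 4 [
    -- iteration 1/4 --
    FD 8: (-2,5.196) -> (2,-1.732) [heading=300, draw]
    LT 120: heading 300 -> 60
    -- iteration 2/4 --
    FD 8: (2,-1.732) -> (6,5.196) [heading=60, draw]
    LT 120: heading 60 -> 180
    -- iteration 3/4 --
    FD 8: (6,5.196) -> (-2,5.196) [heading=180, draw]
    LT 120: heading 180 -> 300
    -- iteration 4/4 --
    FD 8: (-2,5.196) -> (2,-1.732) [heading=300, draw]
    LT 120: heading 300 -> 60
  ]
  -- iteration 2/4 --
  FD 1: (2,-1.732) -> (2.5,-0.866) [heading=60, draw]
  RT 60: heading 60 -> 0
  BK 6: (2.5,-0.866) -> (-3.5,-0.866) [heading=0, draw]
  REPEAT 4 [
    -- iteration 1/4 --
    FD 8: (-3.5,-0.866) -> (4.5,-0.866) [heading=0, draw]
    LT 120: heading 0 -> 120
    -- iteration 2/4 --
    FD 8: (4.5,-0.866) -> (0.5,6.062) [heading=120, draw]
    LT 120: heading 120 -> 240
    -- iteration 3/4 --
    FD 8: (0.5,6.062) -> (-3.5,-0.866) [heading=240, draw]
    LT 120: heading 240 -> 0
    -- iteration 4/4 --
    FD 8: (-3.5,-0.866) -> (4.5,-0.866) [heading=0, draw]
    LT 120: heading 0 -> 120
  ]
  -- iteration 3/4 --
  FD 1: (4.5,-0.866) -> (4,0) [heading=120, draw]
  RT 60: heading 120 -> 60
  BK 6: (4,0) -> (1,-5.196) [heading=60, draw]
  REPEAT 4 [
    -- iteration 1/4 --
    FD 8: (1,-5.196) -> (5,1.732) [heading=60, draw]
    LT 120: heading 60 -> 180
    -- iteration 2/4 --
    FD 8: (5,1.732) -> (-3,1.732) [heading=180, draw]
    LT 120: heading 180 -> 300
    -- iteration 3/4 --
    FD 8: (-3,1.732) -> (1,-5.196) [heading=300, draw]
    LT 120: heading 300 -> 60
    -- iteration 4/4 --
    FD 8: (1,-5.196) -> (5,1.732) [heading=60, draw]
    LT 120: heading 60 -> 180
  ]
  -- iteration 4/4 --
  FD 1: (5,1.732) -> (4,1.732) [heading=180, draw]
  RT 60: heading 180 -> 120
  BK 6: (4,1.732) -> (7,-3.464) [heading=120, draw]
  REPEAT 4 [
    -- iteration 1/4 --
    FD 8: (7,-3.464) -> (3,3.464) [heading=120, draw]
    LT 120: heading 120 -> 240
    -- iteration 2/4 --
    FD 8: (3,3.464) -> (-1,-3.464) [heading=240, draw]
    LT 120: heading 240 -> 0
    -- iteration 3/4 --
    FD 8: (-1,-3.464) -> (7,-3.464) [heading=0, draw]
    LT 120: heading 0 -> 120
    -- iteration 4/4 --
    FD 8: (7,-3.464) -> (3,3.464) [heading=120, draw]
    LT 120: heading 120 -> 240
  ]
]
FD 8: (3,3.464) -> (-1,-3.464) [heading=240, draw]
Final: pos=(-1,-3.464), heading=240, 25 segment(s) drawn
Segments drawn: 25

Answer: 25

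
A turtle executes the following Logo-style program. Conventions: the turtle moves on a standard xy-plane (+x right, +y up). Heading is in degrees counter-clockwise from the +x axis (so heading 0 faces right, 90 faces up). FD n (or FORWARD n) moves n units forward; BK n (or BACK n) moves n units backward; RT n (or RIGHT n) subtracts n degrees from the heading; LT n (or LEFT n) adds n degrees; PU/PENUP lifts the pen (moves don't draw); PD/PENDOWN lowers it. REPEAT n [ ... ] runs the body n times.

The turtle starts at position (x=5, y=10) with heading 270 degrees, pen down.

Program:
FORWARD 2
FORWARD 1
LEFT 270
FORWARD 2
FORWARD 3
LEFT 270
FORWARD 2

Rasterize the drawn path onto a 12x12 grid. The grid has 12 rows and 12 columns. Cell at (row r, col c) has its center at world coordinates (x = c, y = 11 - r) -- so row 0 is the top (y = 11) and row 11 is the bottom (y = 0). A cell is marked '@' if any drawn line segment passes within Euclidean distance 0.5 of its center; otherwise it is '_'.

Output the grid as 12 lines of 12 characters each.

Answer: ____________
_____@______
@____@______
@____@______
@@@@@@______
____________
____________
____________
____________
____________
____________
____________

Derivation:
Segment 0: (5,10) -> (5,8)
Segment 1: (5,8) -> (5,7)
Segment 2: (5,7) -> (3,7)
Segment 3: (3,7) -> (0,7)
Segment 4: (0,7) -> (0,9)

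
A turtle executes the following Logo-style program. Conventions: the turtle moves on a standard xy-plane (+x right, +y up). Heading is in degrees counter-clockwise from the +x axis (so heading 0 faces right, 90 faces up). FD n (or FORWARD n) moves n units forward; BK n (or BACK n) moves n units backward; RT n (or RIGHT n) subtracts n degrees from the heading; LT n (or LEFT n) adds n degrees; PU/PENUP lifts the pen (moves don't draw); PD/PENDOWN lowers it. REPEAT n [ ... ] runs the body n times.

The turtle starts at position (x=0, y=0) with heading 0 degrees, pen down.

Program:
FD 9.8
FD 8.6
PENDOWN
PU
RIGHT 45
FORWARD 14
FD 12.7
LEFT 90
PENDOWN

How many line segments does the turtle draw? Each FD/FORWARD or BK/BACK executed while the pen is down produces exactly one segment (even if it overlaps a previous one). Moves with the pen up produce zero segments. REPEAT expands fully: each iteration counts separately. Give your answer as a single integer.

Executing turtle program step by step:
Start: pos=(0,0), heading=0, pen down
FD 9.8: (0,0) -> (9.8,0) [heading=0, draw]
FD 8.6: (9.8,0) -> (18.4,0) [heading=0, draw]
PD: pen down
PU: pen up
RT 45: heading 0 -> 315
FD 14: (18.4,0) -> (28.299,-9.899) [heading=315, move]
FD 12.7: (28.299,-9.899) -> (37.28,-18.88) [heading=315, move]
LT 90: heading 315 -> 45
PD: pen down
Final: pos=(37.28,-18.88), heading=45, 2 segment(s) drawn
Segments drawn: 2

Answer: 2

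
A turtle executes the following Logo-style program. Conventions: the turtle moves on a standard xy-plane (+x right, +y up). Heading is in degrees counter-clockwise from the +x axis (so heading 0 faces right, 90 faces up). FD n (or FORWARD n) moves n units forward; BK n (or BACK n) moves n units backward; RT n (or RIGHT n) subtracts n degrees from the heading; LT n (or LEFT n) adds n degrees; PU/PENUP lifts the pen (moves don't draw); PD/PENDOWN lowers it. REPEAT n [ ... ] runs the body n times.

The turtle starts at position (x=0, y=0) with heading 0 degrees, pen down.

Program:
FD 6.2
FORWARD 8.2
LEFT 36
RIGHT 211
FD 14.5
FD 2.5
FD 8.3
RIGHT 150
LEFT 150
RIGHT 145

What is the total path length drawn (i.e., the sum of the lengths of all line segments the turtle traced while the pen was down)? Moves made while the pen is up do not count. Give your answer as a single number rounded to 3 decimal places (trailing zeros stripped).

Executing turtle program step by step:
Start: pos=(0,0), heading=0, pen down
FD 6.2: (0,0) -> (6.2,0) [heading=0, draw]
FD 8.2: (6.2,0) -> (14.4,0) [heading=0, draw]
LT 36: heading 0 -> 36
RT 211: heading 36 -> 185
FD 14.5: (14.4,0) -> (-0.045,-1.264) [heading=185, draw]
FD 2.5: (-0.045,-1.264) -> (-2.535,-1.482) [heading=185, draw]
FD 8.3: (-2.535,-1.482) -> (-10.804,-2.205) [heading=185, draw]
RT 150: heading 185 -> 35
LT 150: heading 35 -> 185
RT 145: heading 185 -> 40
Final: pos=(-10.804,-2.205), heading=40, 5 segment(s) drawn

Segment lengths:
  seg 1: (0,0) -> (6.2,0), length = 6.2
  seg 2: (6.2,0) -> (14.4,0), length = 8.2
  seg 3: (14.4,0) -> (-0.045,-1.264), length = 14.5
  seg 4: (-0.045,-1.264) -> (-2.535,-1.482), length = 2.5
  seg 5: (-2.535,-1.482) -> (-10.804,-2.205), length = 8.3
Total = 39.7

Answer: 39.7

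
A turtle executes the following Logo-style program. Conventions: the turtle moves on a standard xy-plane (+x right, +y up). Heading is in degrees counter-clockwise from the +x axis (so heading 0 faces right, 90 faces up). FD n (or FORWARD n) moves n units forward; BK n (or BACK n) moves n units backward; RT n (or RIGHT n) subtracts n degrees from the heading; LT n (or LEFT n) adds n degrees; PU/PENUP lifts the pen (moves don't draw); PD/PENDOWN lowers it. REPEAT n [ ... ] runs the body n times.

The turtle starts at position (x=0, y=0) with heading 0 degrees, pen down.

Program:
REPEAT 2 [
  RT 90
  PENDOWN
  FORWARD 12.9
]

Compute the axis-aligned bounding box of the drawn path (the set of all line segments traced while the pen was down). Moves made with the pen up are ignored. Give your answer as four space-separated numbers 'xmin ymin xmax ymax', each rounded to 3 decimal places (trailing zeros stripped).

Executing turtle program step by step:
Start: pos=(0,0), heading=0, pen down
REPEAT 2 [
  -- iteration 1/2 --
  RT 90: heading 0 -> 270
  PD: pen down
  FD 12.9: (0,0) -> (0,-12.9) [heading=270, draw]
  -- iteration 2/2 --
  RT 90: heading 270 -> 180
  PD: pen down
  FD 12.9: (0,-12.9) -> (-12.9,-12.9) [heading=180, draw]
]
Final: pos=(-12.9,-12.9), heading=180, 2 segment(s) drawn

Segment endpoints: x in {-12.9, 0, 0}, y in {-12.9, -12.9, 0}
xmin=-12.9, ymin=-12.9, xmax=0, ymax=0

Answer: -12.9 -12.9 0 0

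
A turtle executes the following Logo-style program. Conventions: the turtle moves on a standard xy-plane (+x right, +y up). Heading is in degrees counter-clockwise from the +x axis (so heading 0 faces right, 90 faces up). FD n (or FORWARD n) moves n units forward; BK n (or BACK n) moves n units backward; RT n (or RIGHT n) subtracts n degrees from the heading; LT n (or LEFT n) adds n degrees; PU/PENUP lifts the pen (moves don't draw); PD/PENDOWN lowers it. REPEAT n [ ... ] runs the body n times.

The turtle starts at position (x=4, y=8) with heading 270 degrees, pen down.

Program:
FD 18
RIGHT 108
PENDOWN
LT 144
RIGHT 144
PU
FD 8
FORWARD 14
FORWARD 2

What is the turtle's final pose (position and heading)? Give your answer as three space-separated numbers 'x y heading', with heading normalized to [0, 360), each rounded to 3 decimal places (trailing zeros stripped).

Answer: -18.825 -2.584 162

Derivation:
Executing turtle program step by step:
Start: pos=(4,8), heading=270, pen down
FD 18: (4,8) -> (4,-10) [heading=270, draw]
RT 108: heading 270 -> 162
PD: pen down
LT 144: heading 162 -> 306
RT 144: heading 306 -> 162
PU: pen up
FD 8: (4,-10) -> (-3.608,-7.528) [heading=162, move]
FD 14: (-3.608,-7.528) -> (-16.923,-3.202) [heading=162, move]
FD 2: (-16.923,-3.202) -> (-18.825,-2.584) [heading=162, move]
Final: pos=(-18.825,-2.584), heading=162, 1 segment(s) drawn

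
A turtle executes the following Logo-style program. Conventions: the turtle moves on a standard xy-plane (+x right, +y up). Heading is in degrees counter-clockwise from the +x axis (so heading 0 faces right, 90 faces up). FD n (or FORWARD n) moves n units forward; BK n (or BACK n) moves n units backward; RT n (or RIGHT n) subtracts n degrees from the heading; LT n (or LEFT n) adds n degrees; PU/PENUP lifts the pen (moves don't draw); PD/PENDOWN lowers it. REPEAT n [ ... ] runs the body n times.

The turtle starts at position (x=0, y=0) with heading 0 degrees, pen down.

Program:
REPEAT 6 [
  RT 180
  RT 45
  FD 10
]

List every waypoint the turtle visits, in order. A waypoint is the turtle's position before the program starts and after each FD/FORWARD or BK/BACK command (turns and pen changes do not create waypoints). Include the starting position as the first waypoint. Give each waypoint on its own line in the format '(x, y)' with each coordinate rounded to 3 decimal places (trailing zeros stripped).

Answer: (0, 0)
(-7.071, 7.071)
(-7.071, -2.929)
(0, 4.142)
(-10, 4.142)
(-2.929, -2.929)
(-2.929, 7.071)

Derivation:
Executing turtle program step by step:
Start: pos=(0,0), heading=0, pen down
REPEAT 6 [
  -- iteration 1/6 --
  RT 180: heading 0 -> 180
  RT 45: heading 180 -> 135
  FD 10: (0,0) -> (-7.071,7.071) [heading=135, draw]
  -- iteration 2/6 --
  RT 180: heading 135 -> 315
  RT 45: heading 315 -> 270
  FD 10: (-7.071,7.071) -> (-7.071,-2.929) [heading=270, draw]
  -- iteration 3/6 --
  RT 180: heading 270 -> 90
  RT 45: heading 90 -> 45
  FD 10: (-7.071,-2.929) -> (0,4.142) [heading=45, draw]
  -- iteration 4/6 --
  RT 180: heading 45 -> 225
  RT 45: heading 225 -> 180
  FD 10: (0,4.142) -> (-10,4.142) [heading=180, draw]
  -- iteration 5/6 --
  RT 180: heading 180 -> 0
  RT 45: heading 0 -> 315
  FD 10: (-10,4.142) -> (-2.929,-2.929) [heading=315, draw]
  -- iteration 6/6 --
  RT 180: heading 315 -> 135
  RT 45: heading 135 -> 90
  FD 10: (-2.929,-2.929) -> (-2.929,7.071) [heading=90, draw]
]
Final: pos=(-2.929,7.071), heading=90, 6 segment(s) drawn
Waypoints (7 total):
(0, 0)
(-7.071, 7.071)
(-7.071, -2.929)
(0, 4.142)
(-10, 4.142)
(-2.929, -2.929)
(-2.929, 7.071)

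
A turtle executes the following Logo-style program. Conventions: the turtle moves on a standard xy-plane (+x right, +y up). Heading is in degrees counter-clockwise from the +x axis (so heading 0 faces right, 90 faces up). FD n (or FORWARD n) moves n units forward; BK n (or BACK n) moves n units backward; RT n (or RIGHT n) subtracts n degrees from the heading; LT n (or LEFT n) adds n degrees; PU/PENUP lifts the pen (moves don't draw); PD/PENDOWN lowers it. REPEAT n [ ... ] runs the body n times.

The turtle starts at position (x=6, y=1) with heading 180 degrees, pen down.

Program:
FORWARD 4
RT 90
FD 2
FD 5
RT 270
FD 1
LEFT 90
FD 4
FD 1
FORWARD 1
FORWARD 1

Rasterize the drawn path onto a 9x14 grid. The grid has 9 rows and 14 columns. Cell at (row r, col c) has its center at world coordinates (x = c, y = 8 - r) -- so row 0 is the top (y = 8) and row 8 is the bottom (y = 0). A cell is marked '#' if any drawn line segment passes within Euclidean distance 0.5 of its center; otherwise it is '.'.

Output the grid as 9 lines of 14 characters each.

Answer: .##...........
.##...........
.##...........
.##...........
.##...........
.##...........
.##...........
.######.......
..............

Derivation:
Segment 0: (6,1) -> (2,1)
Segment 1: (2,1) -> (2,3)
Segment 2: (2,3) -> (2,8)
Segment 3: (2,8) -> (1,8)
Segment 4: (1,8) -> (1,4)
Segment 5: (1,4) -> (1,3)
Segment 6: (1,3) -> (1,2)
Segment 7: (1,2) -> (1,1)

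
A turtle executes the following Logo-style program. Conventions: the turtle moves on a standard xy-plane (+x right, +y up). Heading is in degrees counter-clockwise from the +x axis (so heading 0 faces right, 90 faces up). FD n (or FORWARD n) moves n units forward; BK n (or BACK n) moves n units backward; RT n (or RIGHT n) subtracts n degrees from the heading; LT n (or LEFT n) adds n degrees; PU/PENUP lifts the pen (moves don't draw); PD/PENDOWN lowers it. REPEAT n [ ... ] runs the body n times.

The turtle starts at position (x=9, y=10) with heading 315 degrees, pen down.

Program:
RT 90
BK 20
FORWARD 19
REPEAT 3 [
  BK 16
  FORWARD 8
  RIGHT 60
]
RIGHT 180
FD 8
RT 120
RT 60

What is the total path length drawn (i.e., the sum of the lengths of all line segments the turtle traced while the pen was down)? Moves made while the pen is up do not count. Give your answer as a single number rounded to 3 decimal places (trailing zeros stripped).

Executing turtle program step by step:
Start: pos=(9,10), heading=315, pen down
RT 90: heading 315 -> 225
BK 20: (9,10) -> (23.142,24.142) [heading=225, draw]
FD 19: (23.142,24.142) -> (9.707,10.707) [heading=225, draw]
REPEAT 3 [
  -- iteration 1/3 --
  BK 16: (9.707,10.707) -> (21.021,22.021) [heading=225, draw]
  FD 8: (21.021,22.021) -> (15.364,16.364) [heading=225, draw]
  RT 60: heading 225 -> 165
  -- iteration 2/3 --
  BK 16: (15.364,16.364) -> (30.819,12.223) [heading=165, draw]
  FD 8: (30.819,12.223) -> (23.091,14.293) [heading=165, draw]
  RT 60: heading 165 -> 105
  -- iteration 3/3 --
  BK 16: (23.091,14.293) -> (27.232,-1.161) [heading=105, draw]
  FD 8: (27.232,-1.161) -> (25.162,6.566) [heading=105, draw]
  RT 60: heading 105 -> 45
]
RT 180: heading 45 -> 225
FD 8: (25.162,6.566) -> (19.505,0.909) [heading=225, draw]
RT 120: heading 225 -> 105
RT 60: heading 105 -> 45
Final: pos=(19.505,0.909), heading=45, 9 segment(s) drawn

Segment lengths:
  seg 1: (9,10) -> (23.142,24.142), length = 20
  seg 2: (23.142,24.142) -> (9.707,10.707), length = 19
  seg 3: (9.707,10.707) -> (21.021,22.021), length = 16
  seg 4: (21.021,22.021) -> (15.364,16.364), length = 8
  seg 5: (15.364,16.364) -> (30.819,12.223), length = 16
  seg 6: (30.819,12.223) -> (23.091,14.293), length = 8
  seg 7: (23.091,14.293) -> (27.232,-1.161), length = 16
  seg 8: (27.232,-1.161) -> (25.162,6.566), length = 8
  seg 9: (25.162,6.566) -> (19.505,0.909), length = 8
Total = 119

Answer: 119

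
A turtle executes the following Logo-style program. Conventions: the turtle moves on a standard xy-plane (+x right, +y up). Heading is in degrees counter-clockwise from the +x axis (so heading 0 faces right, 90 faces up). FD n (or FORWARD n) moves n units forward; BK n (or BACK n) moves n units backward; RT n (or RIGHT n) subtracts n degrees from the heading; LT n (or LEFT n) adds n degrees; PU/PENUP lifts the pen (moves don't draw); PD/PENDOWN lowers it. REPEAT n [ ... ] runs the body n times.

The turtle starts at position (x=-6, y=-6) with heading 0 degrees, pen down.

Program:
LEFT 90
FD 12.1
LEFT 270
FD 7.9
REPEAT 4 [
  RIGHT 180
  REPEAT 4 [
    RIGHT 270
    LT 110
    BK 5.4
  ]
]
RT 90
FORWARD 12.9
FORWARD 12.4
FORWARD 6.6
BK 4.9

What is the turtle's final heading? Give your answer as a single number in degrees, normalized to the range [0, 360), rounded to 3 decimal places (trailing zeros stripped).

Executing turtle program step by step:
Start: pos=(-6,-6), heading=0, pen down
LT 90: heading 0 -> 90
FD 12.1: (-6,-6) -> (-6,6.1) [heading=90, draw]
LT 270: heading 90 -> 0
FD 7.9: (-6,6.1) -> (1.9,6.1) [heading=0, draw]
REPEAT 4 [
  -- iteration 1/4 --
  RT 180: heading 0 -> 180
  REPEAT 4 [
    -- iteration 1/4 --
    RT 270: heading 180 -> 270
    LT 110: heading 270 -> 20
    BK 5.4: (1.9,6.1) -> (-3.174,4.253) [heading=20, draw]
    -- iteration 2/4 --
    RT 270: heading 20 -> 110
    LT 110: heading 110 -> 220
    BK 5.4: (-3.174,4.253) -> (0.962,7.724) [heading=220, draw]
    -- iteration 3/4 --
    RT 270: heading 220 -> 310
    LT 110: heading 310 -> 60
    BK 5.4: (0.962,7.724) -> (-1.738,3.048) [heading=60, draw]
    -- iteration 4/4 --
    RT 270: heading 60 -> 150
    LT 110: heading 150 -> 260
    BK 5.4: (-1.738,3.048) -> (-0.8,8.366) [heading=260, draw]
  ]
  -- iteration 2/4 --
  RT 180: heading 260 -> 80
  REPEAT 4 [
    -- iteration 1/4 --
    RT 270: heading 80 -> 170
    LT 110: heading 170 -> 280
    BK 5.4: (-0.8,8.366) -> (-1.738,13.684) [heading=280, draw]
    -- iteration 2/4 --
    RT 270: heading 280 -> 10
    LT 110: heading 10 -> 120
    BK 5.4: (-1.738,13.684) -> (0.962,9.007) [heading=120, draw]
    -- iteration 3/4 --
    RT 270: heading 120 -> 210
    LT 110: heading 210 -> 320
    BK 5.4: (0.962,9.007) -> (-3.174,12.478) [heading=320, draw]
    -- iteration 4/4 --
    RT 270: heading 320 -> 50
    LT 110: heading 50 -> 160
    BK 5.4: (-3.174,12.478) -> (1.9,10.631) [heading=160, draw]
  ]
  -- iteration 3/4 --
  RT 180: heading 160 -> 340
  REPEAT 4 [
    -- iteration 1/4 --
    RT 270: heading 340 -> 70
    LT 110: heading 70 -> 180
    BK 5.4: (1.9,10.631) -> (7.3,10.631) [heading=180, draw]
    -- iteration 2/4 --
    RT 270: heading 180 -> 270
    LT 110: heading 270 -> 20
    BK 5.4: (7.3,10.631) -> (2.226,8.784) [heading=20, draw]
    -- iteration 3/4 --
    RT 270: heading 20 -> 110
    LT 110: heading 110 -> 220
    BK 5.4: (2.226,8.784) -> (6.362,12.255) [heading=220, draw]
    -- iteration 4/4 --
    RT 270: heading 220 -> 310
    LT 110: heading 310 -> 60
    BK 5.4: (6.362,12.255) -> (3.662,7.579) [heading=60, draw]
  ]
  -- iteration 4/4 --
  RT 180: heading 60 -> 240
  REPEAT 4 [
    -- iteration 1/4 --
    RT 270: heading 240 -> 330
    LT 110: heading 330 -> 80
    BK 5.4: (3.662,7.579) -> (2.725,2.261) [heading=80, draw]
    -- iteration 2/4 --
    RT 270: heading 80 -> 170
    LT 110: heading 170 -> 280
    BK 5.4: (2.725,2.261) -> (1.787,7.579) [heading=280, draw]
    -- iteration 3/4 --
    RT 270: heading 280 -> 10
    LT 110: heading 10 -> 120
    BK 5.4: (1.787,7.579) -> (4.487,2.902) [heading=120, draw]
    -- iteration 4/4 --
    RT 270: heading 120 -> 210
    LT 110: heading 210 -> 320
    BK 5.4: (4.487,2.902) -> (0.35,6.373) [heading=320, draw]
  ]
]
RT 90: heading 320 -> 230
FD 12.9: (0.35,6.373) -> (-7.942,-3.509) [heading=230, draw]
FD 12.4: (-7.942,-3.509) -> (-15.912,-13.008) [heading=230, draw]
FD 6.6: (-15.912,-13.008) -> (-20.155,-18.064) [heading=230, draw]
BK 4.9: (-20.155,-18.064) -> (-17.005,-14.31) [heading=230, draw]
Final: pos=(-17.005,-14.31), heading=230, 22 segment(s) drawn

Answer: 230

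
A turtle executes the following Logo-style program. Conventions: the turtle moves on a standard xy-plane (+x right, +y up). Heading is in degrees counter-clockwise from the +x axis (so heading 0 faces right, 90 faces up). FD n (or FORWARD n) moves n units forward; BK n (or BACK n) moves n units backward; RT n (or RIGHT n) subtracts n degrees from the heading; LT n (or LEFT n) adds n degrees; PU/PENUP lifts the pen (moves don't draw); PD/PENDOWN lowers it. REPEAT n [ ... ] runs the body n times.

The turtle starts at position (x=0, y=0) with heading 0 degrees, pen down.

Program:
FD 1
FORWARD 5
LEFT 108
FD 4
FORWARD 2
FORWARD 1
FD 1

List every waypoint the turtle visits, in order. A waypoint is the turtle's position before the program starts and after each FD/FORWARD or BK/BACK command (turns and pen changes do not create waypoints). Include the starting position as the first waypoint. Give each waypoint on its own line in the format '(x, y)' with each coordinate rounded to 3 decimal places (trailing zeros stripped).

Executing turtle program step by step:
Start: pos=(0,0), heading=0, pen down
FD 1: (0,0) -> (1,0) [heading=0, draw]
FD 5: (1,0) -> (6,0) [heading=0, draw]
LT 108: heading 0 -> 108
FD 4: (6,0) -> (4.764,3.804) [heading=108, draw]
FD 2: (4.764,3.804) -> (4.146,5.706) [heading=108, draw]
FD 1: (4.146,5.706) -> (3.837,6.657) [heading=108, draw]
FD 1: (3.837,6.657) -> (3.528,7.608) [heading=108, draw]
Final: pos=(3.528,7.608), heading=108, 6 segment(s) drawn
Waypoints (7 total):
(0, 0)
(1, 0)
(6, 0)
(4.764, 3.804)
(4.146, 5.706)
(3.837, 6.657)
(3.528, 7.608)

Answer: (0, 0)
(1, 0)
(6, 0)
(4.764, 3.804)
(4.146, 5.706)
(3.837, 6.657)
(3.528, 7.608)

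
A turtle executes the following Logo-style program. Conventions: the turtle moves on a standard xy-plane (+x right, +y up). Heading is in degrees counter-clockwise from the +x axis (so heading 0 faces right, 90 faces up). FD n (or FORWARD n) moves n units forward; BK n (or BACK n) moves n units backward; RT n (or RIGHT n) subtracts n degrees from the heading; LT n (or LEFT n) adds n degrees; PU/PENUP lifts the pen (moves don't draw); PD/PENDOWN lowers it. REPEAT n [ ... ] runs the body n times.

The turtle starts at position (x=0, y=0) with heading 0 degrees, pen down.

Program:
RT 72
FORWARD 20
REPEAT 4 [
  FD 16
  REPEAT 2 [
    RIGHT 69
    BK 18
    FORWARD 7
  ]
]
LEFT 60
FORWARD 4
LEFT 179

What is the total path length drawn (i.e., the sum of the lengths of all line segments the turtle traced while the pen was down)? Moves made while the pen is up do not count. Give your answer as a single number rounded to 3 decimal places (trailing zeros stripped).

Executing turtle program step by step:
Start: pos=(0,0), heading=0, pen down
RT 72: heading 0 -> 288
FD 20: (0,0) -> (6.18,-19.021) [heading=288, draw]
REPEAT 4 [
  -- iteration 1/4 --
  FD 16: (6.18,-19.021) -> (11.125,-34.238) [heading=288, draw]
  REPEAT 2 [
    -- iteration 1/2 --
    RT 69: heading 288 -> 219
    BK 18: (11.125,-34.238) -> (25.113,-22.91) [heading=219, draw]
    FD 7: (25.113,-22.91) -> (19.673,-27.316) [heading=219, draw]
    -- iteration 2/2 --
    RT 69: heading 219 -> 150
    BK 18: (19.673,-27.316) -> (35.262,-36.316) [heading=150, draw]
    FD 7: (35.262,-36.316) -> (29.199,-32.816) [heading=150, draw]
  ]
  -- iteration 2/4 --
  FD 16: (29.199,-32.816) -> (15.343,-24.816) [heading=150, draw]
  REPEAT 2 [
    -- iteration 1/2 --
    RT 69: heading 150 -> 81
    BK 18: (15.343,-24.816) -> (12.527,-42.594) [heading=81, draw]
    FD 7: (12.527,-42.594) -> (13.622,-35.68) [heading=81, draw]
    -- iteration 2/2 --
    RT 69: heading 81 -> 12
    BK 18: (13.622,-35.68) -> (-3.984,-39.422) [heading=12, draw]
    FD 7: (-3.984,-39.422) -> (2.863,-37.967) [heading=12, draw]
  ]
  -- iteration 3/4 --
  FD 16: (2.863,-37.967) -> (18.513,-34.641) [heading=12, draw]
  REPEAT 2 [
    -- iteration 1/2 --
    RT 69: heading 12 -> 303
    BK 18: (18.513,-34.641) -> (8.71,-19.544) [heading=303, draw]
    FD 7: (8.71,-19.544) -> (12.522,-25.415) [heading=303, draw]
    -- iteration 2/2 --
    RT 69: heading 303 -> 234
    BK 18: (12.522,-25.415) -> (23.102,-10.853) [heading=234, draw]
    FD 7: (23.102,-10.853) -> (18.988,-16.516) [heading=234, draw]
  ]
  -- iteration 4/4 --
  FD 16: (18.988,-16.516) -> (9.583,-29.46) [heading=234, draw]
  REPEAT 2 [
    -- iteration 1/2 --
    RT 69: heading 234 -> 165
    BK 18: (9.583,-29.46) -> (26.97,-34.119) [heading=165, draw]
    FD 7: (26.97,-34.119) -> (20.208,-32.307) [heading=165, draw]
    -- iteration 2/2 --
    RT 69: heading 165 -> 96
    BK 18: (20.208,-32.307) -> (22.09,-50.209) [heading=96, draw]
    FD 7: (22.09,-50.209) -> (21.358,-43.247) [heading=96, draw]
  ]
]
LT 60: heading 96 -> 156
FD 4: (21.358,-43.247) -> (17.704,-41.62) [heading=156, draw]
LT 179: heading 156 -> 335
Final: pos=(17.704,-41.62), heading=335, 22 segment(s) drawn

Segment lengths:
  seg 1: (0,0) -> (6.18,-19.021), length = 20
  seg 2: (6.18,-19.021) -> (11.125,-34.238), length = 16
  seg 3: (11.125,-34.238) -> (25.113,-22.91), length = 18
  seg 4: (25.113,-22.91) -> (19.673,-27.316), length = 7
  seg 5: (19.673,-27.316) -> (35.262,-36.316), length = 18
  seg 6: (35.262,-36.316) -> (29.199,-32.816), length = 7
  seg 7: (29.199,-32.816) -> (15.343,-24.816), length = 16
  seg 8: (15.343,-24.816) -> (12.527,-42.594), length = 18
  seg 9: (12.527,-42.594) -> (13.622,-35.68), length = 7
  seg 10: (13.622,-35.68) -> (-3.984,-39.422), length = 18
  seg 11: (-3.984,-39.422) -> (2.863,-37.967), length = 7
  seg 12: (2.863,-37.967) -> (18.513,-34.641), length = 16
  seg 13: (18.513,-34.641) -> (8.71,-19.544), length = 18
  seg 14: (8.71,-19.544) -> (12.522,-25.415), length = 7
  seg 15: (12.522,-25.415) -> (23.102,-10.853), length = 18
  seg 16: (23.102,-10.853) -> (18.988,-16.516), length = 7
  seg 17: (18.988,-16.516) -> (9.583,-29.46), length = 16
  seg 18: (9.583,-29.46) -> (26.97,-34.119), length = 18
  seg 19: (26.97,-34.119) -> (20.208,-32.307), length = 7
  seg 20: (20.208,-32.307) -> (22.09,-50.209), length = 18
  seg 21: (22.09,-50.209) -> (21.358,-43.247), length = 7
  seg 22: (21.358,-43.247) -> (17.704,-41.62), length = 4
Total = 288

Answer: 288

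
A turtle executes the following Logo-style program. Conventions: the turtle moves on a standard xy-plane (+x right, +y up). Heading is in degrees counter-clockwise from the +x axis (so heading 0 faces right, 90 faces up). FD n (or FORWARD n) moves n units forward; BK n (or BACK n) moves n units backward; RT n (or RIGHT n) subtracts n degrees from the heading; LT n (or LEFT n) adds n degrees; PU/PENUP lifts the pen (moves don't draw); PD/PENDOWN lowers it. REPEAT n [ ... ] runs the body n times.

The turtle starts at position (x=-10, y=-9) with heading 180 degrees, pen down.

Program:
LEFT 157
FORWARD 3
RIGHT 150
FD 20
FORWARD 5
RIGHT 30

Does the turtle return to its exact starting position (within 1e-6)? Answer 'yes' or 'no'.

Executing turtle program step by step:
Start: pos=(-10,-9), heading=180, pen down
LT 157: heading 180 -> 337
FD 3: (-10,-9) -> (-7.238,-10.172) [heading=337, draw]
RT 150: heading 337 -> 187
FD 20: (-7.238,-10.172) -> (-27.089,-12.61) [heading=187, draw]
FD 5: (-27.089,-12.61) -> (-32.052,-13.219) [heading=187, draw]
RT 30: heading 187 -> 157
Final: pos=(-32.052,-13.219), heading=157, 3 segment(s) drawn

Start position: (-10, -9)
Final position: (-32.052, -13.219)
Distance = 22.452; >= 1e-6 -> NOT closed

Answer: no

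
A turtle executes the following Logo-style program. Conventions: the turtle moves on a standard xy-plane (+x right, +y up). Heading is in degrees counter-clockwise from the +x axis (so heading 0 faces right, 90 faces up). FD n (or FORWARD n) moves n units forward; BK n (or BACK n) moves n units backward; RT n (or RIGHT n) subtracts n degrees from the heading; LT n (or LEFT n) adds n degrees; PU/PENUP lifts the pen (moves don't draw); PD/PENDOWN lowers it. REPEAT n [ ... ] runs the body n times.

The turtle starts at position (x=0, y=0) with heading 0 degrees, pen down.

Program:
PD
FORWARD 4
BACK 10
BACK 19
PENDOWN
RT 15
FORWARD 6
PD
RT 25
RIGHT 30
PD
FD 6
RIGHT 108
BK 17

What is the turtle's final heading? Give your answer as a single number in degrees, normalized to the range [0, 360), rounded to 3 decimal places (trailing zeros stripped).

Executing turtle program step by step:
Start: pos=(0,0), heading=0, pen down
PD: pen down
FD 4: (0,0) -> (4,0) [heading=0, draw]
BK 10: (4,0) -> (-6,0) [heading=0, draw]
BK 19: (-6,0) -> (-25,0) [heading=0, draw]
PD: pen down
RT 15: heading 0 -> 345
FD 6: (-25,0) -> (-19.204,-1.553) [heading=345, draw]
PD: pen down
RT 25: heading 345 -> 320
RT 30: heading 320 -> 290
PD: pen down
FD 6: (-19.204,-1.553) -> (-17.152,-7.191) [heading=290, draw]
RT 108: heading 290 -> 182
BK 17: (-17.152,-7.191) -> (-0.163,-6.598) [heading=182, draw]
Final: pos=(-0.163,-6.598), heading=182, 6 segment(s) drawn

Answer: 182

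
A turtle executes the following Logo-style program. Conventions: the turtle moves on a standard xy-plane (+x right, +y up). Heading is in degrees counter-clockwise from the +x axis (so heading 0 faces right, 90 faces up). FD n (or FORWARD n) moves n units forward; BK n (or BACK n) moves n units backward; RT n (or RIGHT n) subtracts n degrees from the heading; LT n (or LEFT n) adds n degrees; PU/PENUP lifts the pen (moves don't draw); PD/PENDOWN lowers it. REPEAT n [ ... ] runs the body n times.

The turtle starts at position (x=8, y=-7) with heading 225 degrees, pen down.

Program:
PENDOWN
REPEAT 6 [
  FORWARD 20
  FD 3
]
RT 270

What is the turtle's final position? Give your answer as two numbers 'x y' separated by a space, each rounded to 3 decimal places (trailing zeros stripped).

Executing turtle program step by step:
Start: pos=(8,-7), heading=225, pen down
PD: pen down
REPEAT 6 [
  -- iteration 1/6 --
  FD 20: (8,-7) -> (-6.142,-21.142) [heading=225, draw]
  FD 3: (-6.142,-21.142) -> (-8.263,-23.263) [heading=225, draw]
  -- iteration 2/6 --
  FD 20: (-8.263,-23.263) -> (-22.406,-37.406) [heading=225, draw]
  FD 3: (-22.406,-37.406) -> (-24.527,-39.527) [heading=225, draw]
  -- iteration 3/6 --
  FD 20: (-24.527,-39.527) -> (-38.669,-53.669) [heading=225, draw]
  FD 3: (-38.669,-53.669) -> (-40.79,-55.79) [heading=225, draw]
  -- iteration 4/6 --
  FD 20: (-40.79,-55.79) -> (-54.933,-69.933) [heading=225, draw]
  FD 3: (-54.933,-69.933) -> (-57.054,-72.054) [heading=225, draw]
  -- iteration 5/6 --
  FD 20: (-57.054,-72.054) -> (-71.196,-86.196) [heading=225, draw]
  FD 3: (-71.196,-86.196) -> (-73.317,-88.317) [heading=225, draw]
  -- iteration 6/6 --
  FD 20: (-73.317,-88.317) -> (-87.459,-102.459) [heading=225, draw]
  FD 3: (-87.459,-102.459) -> (-89.581,-104.581) [heading=225, draw]
]
RT 270: heading 225 -> 315
Final: pos=(-89.581,-104.581), heading=315, 12 segment(s) drawn

Answer: -89.581 -104.581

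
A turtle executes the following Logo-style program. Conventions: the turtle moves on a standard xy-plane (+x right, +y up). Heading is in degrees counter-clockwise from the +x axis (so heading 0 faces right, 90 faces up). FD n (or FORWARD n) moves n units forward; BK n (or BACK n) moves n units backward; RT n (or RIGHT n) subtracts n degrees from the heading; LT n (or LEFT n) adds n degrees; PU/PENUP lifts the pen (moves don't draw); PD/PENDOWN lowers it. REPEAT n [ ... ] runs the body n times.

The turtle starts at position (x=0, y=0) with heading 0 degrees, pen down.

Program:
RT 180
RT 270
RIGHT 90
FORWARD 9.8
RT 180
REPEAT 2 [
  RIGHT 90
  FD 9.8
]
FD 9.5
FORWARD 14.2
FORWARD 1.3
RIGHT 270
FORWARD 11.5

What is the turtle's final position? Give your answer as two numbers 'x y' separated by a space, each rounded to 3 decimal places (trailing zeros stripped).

Executing turtle program step by step:
Start: pos=(0,0), heading=0, pen down
RT 180: heading 0 -> 180
RT 270: heading 180 -> 270
RT 90: heading 270 -> 180
FD 9.8: (0,0) -> (-9.8,0) [heading=180, draw]
RT 180: heading 180 -> 0
REPEAT 2 [
  -- iteration 1/2 --
  RT 90: heading 0 -> 270
  FD 9.8: (-9.8,0) -> (-9.8,-9.8) [heading=270, draw]
  -- iteration 2/2 --
  RT 90: heading 270 -> 180
  FD 9.8: (-9.8,-9.8) -> (-19.6,-9.8) [heading=180, draw]
]
FD 9.5: (-19.6,-9.8) -> (-29.1,-9.8) [heading=180, draw]
FD 14.2: (-29.1,-9.8) -> (-43.3,-9.8) [heading=180, draw]
FD 1.3: (-43.3,-9.8) -> (-44.6,-9.8) [heading=180, draw]
RT 270: heading 180 -> 270
FD 11.5: (-44.6,-9.8) -> (-44.6,-21.3) [heading=270, draw]
Final: pos=(-44.6,-21.3), heading=270, 7 segment(s) drawn

Answer: -44.6 -21.3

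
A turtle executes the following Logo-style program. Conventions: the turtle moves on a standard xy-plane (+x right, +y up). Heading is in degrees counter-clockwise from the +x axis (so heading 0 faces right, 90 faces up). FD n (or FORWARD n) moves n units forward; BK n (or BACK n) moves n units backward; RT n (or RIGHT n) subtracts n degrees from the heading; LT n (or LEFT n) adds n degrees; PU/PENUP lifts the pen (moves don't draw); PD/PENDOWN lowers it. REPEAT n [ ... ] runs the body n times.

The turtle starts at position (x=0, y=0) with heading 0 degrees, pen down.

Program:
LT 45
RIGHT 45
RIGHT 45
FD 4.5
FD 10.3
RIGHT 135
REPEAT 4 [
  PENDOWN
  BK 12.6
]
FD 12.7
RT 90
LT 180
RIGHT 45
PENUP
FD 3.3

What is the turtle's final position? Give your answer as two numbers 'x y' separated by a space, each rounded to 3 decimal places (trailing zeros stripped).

Executing turtle program step by step:
Start: pos=(0,0), heading=0, pen down
LT 45: heading 0 -> 45
RT 45: heading 45 -> 0
RT 45: heading 0 -> 315
FD 4.5: (0,0) -> (3.182,-3.182) [heading=315, draw]
FD 10.3: (3.182,-3.182) -> (10.465,-10.465) [heading=315, draw]
RT 135: heading 315 -> 180
REPEAT 4 [
  -- iteration 1/4 --
  PD: pen down
  BK 12.6: (10.465,-10.465) -> (23.065,-10.465) [heading=180, draw]
  -- iteration 2/4 --
  PD: pen down
  BK 12.6: (23.065,-10.465) -> (35.665,-10.465) [heading=180, draw]
  -- iteration 3/4 --
  PD: pen down
  BK 12.6: (35.665,-10.465) -> (48.265,-10.465) [heading=180, draw]
  -- iteration 4/4 --
  PD: pen down
  BK 12.6: (48.265,-10.465) -> (60.865,-10.465) [heading=180, draw]
]
FD 12.7: (60.865,-10.465) -> (48.165,-10.465) [heading=180, draw]
RT 90: heading 180 -> 90
LT 180: heading 90 -> 270
RT 45: heading 270 -> 225
PU: pen up
FD 3.3: (48.165,-10.465) -> (45.832,-12.799) [heading=225, move]
Final: pos=(45.832,-12.799), heading=225, 7 segment(s) drawn

Answer: 45.832 -12.799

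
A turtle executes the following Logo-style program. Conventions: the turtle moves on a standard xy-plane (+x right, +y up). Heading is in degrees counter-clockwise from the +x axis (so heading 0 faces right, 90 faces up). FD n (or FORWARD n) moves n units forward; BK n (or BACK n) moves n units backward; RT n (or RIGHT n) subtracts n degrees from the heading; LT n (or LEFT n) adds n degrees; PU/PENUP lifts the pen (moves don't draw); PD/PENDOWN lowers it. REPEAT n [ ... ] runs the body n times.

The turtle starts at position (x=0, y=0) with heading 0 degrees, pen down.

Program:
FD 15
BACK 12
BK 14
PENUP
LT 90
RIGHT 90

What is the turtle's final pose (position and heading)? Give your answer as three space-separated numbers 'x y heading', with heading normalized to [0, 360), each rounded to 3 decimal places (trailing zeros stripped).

Answer: -11 0 0

Derivation:
Executing turtle program step by step:
Start: pos=(0,0), heading=0, pen down
FD 15: (0,0) -> (15,0) [heading=0, draw]
BK 12: (15,0) -> (3,0) [heading=0, draw]
BK 14: (3,0) -> (-11,0) [heading=0, draw]
PU: pen up
LT 90: heading 0 -> 90
RT 90: heading 90 -> 0
Final: pos=(-11,0), heading=0, 3 segment(s) drawn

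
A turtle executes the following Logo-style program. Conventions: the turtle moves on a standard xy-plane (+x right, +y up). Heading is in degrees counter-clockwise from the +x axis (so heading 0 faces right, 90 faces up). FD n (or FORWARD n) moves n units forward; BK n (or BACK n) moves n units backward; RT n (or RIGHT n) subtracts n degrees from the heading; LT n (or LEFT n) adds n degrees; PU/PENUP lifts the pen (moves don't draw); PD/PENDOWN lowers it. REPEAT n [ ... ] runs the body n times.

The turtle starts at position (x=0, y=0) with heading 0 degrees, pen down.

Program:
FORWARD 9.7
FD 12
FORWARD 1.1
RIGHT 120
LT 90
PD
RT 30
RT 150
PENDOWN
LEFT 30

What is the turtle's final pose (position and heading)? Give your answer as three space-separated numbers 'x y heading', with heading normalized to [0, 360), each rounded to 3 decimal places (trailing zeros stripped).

Answer: 22.8 0 180

Derivation:
Executing turtle program step by step:
Start: pos=(0,0), heading=0, pen down
FD 9.7: (0,0) -> (9.7,0) [heading=0, draw]
FD 12: (9.7,0) -> (21.7,0) [heading=0, draw]
FD 1.1: (21.7,0) -> (22.8,0) [heading=0, draw]
RT 120: heading 0 -> 240
LT 90: heading 240 -> 330
PD: pen down
RT 30: heading 330 -> 300
RT 150: heading 300 -> 150
PD: pen down
LT 30: heading 150 -> 180
Final: pos=(22.8,0), heading=180, 3 segment(s) drawn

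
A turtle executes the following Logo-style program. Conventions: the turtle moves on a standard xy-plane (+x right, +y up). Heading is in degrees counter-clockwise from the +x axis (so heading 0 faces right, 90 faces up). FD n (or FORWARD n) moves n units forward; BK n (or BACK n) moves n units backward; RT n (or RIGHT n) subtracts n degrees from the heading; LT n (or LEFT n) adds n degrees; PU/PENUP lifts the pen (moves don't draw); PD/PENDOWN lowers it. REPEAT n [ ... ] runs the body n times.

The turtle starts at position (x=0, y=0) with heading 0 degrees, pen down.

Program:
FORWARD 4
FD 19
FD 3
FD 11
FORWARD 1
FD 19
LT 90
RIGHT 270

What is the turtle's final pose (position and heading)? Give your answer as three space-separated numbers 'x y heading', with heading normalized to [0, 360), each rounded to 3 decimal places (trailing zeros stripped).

Executing turtle program step by step:
Start: pos=(0,0), heading=0, pen down
FD 4: (0,0) -> (4,0) [heading=0, draw]
FD 19: (4,0) -> (23,0) [heading=0, draw]
FD 3: (23,0) -> (26,0) [heading=0, draw]
FD 11: (26,0) -> (37,0) [heading=0, draw]
FD 1: (37,0) -> (38,0) [heading=0, draw]
FD 19: (38,0) -> (57,0) [heading=0, draw]
LT 90: heading 0 -> 90
RT 270: heading 90 -> 180
Final: pos=(57,0), heading=180, 6 segment(s) drawn

Answer: 57 0 180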